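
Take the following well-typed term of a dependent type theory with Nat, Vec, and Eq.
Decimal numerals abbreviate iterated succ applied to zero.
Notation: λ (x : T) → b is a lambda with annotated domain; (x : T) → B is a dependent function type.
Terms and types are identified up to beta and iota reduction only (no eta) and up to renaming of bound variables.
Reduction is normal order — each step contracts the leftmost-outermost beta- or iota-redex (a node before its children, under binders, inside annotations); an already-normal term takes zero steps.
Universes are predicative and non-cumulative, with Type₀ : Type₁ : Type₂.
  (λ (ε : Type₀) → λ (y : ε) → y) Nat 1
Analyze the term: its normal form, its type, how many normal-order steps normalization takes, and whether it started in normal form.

normal form:
  1
type:
  Nat
steps to reach normal form (normal order): 2
already normal: no
first redex: a beta-redex


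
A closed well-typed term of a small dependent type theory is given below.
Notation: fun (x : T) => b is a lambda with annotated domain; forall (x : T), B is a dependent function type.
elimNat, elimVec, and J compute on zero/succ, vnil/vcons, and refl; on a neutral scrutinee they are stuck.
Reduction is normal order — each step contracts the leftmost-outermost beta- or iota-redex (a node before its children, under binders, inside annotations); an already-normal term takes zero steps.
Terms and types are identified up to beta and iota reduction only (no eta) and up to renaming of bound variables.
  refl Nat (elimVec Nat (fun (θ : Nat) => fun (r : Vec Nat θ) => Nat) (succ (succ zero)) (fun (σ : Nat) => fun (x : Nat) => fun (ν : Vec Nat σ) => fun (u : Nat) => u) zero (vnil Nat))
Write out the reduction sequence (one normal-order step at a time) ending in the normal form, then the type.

normal-order reduction:
  refl Nat (elimVec Nat (fun (θ : Nat) => fun (r : Vec Nat θ) => Nat) (succ (succ zero)) (fun (σ : Nat) => fun (x : Nat) => fun (ν : Vec Nat σ) => fun (u : Nat) => u) zero (vnil Nat))
  ~> refl Nat (succ (succ zero))
the term's type:
  Eq Nat (succ (succ zero)) (succ (succ zero))


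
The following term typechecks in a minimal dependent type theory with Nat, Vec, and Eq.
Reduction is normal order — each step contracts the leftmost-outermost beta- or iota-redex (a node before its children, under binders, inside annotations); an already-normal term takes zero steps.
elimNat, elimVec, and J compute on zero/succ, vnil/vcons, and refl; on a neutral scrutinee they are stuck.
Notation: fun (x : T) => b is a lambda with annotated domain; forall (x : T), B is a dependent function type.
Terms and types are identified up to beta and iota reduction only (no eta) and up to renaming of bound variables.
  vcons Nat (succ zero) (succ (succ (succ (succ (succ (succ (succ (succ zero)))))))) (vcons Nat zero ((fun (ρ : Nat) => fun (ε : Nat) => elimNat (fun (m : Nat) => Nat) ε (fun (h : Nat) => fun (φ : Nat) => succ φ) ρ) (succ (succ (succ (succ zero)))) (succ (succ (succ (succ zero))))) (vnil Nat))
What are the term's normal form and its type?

normal form:
  vcons Nat (succ zero) (succ (succ (succ (succ (succ (succ (succ (succ zero)))))))) (vcons Nat zero (succ (succ (succ (succ (succ (succ (succ (succ zero)))))))) (vnil Nat))
inferred type:
  Vec Nat (succ (succ zero))


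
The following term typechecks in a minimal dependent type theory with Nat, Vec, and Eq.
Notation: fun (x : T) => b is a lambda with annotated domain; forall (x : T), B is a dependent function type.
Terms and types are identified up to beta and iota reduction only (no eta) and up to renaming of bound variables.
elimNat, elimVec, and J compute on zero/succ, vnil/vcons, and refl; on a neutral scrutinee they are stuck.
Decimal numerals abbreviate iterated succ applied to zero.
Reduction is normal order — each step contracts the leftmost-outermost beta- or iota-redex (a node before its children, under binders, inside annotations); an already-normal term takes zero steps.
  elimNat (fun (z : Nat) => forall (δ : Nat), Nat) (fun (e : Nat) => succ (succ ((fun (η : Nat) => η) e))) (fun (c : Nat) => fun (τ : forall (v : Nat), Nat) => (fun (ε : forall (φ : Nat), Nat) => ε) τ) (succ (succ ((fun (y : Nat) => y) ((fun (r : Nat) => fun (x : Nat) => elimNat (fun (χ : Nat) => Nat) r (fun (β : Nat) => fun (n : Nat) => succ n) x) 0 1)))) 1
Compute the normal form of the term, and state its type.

resulting normal form:
  3
inferred type:
  Nat


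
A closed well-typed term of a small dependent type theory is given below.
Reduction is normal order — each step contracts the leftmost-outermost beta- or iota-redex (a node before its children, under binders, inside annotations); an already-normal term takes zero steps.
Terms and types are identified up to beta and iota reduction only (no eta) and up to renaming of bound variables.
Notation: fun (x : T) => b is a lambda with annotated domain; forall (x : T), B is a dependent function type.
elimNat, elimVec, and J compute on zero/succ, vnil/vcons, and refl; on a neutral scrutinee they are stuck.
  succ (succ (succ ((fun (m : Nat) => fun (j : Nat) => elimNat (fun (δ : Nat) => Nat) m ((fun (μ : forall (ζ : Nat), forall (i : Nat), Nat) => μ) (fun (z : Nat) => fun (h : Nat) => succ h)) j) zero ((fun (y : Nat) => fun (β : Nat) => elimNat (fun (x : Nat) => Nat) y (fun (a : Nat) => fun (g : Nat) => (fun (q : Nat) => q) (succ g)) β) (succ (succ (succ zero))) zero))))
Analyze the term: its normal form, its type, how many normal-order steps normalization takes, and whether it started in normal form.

reduced normal form:
  succ (succ (succ (succ (succ (succ zero)))))
the term's type:
  Nat
normal-order step count: 16
started in normal form: no
first contracted redex: a beta-redex


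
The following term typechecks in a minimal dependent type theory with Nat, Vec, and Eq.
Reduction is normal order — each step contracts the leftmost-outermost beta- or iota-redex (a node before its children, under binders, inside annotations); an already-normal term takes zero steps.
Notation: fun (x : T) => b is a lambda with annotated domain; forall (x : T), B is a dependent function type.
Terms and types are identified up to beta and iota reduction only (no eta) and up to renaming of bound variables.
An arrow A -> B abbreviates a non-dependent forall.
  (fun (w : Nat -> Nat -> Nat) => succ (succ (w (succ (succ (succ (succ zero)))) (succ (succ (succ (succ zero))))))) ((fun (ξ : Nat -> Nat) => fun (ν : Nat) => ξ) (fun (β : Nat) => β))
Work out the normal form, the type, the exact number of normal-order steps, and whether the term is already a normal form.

normal form:
  succ (succ (succ (succ (succ (succ zero)))))
the term's type:
  Nat
reduction steps (normal order): 4
already normal: no
first contracted redex: a beta-redex


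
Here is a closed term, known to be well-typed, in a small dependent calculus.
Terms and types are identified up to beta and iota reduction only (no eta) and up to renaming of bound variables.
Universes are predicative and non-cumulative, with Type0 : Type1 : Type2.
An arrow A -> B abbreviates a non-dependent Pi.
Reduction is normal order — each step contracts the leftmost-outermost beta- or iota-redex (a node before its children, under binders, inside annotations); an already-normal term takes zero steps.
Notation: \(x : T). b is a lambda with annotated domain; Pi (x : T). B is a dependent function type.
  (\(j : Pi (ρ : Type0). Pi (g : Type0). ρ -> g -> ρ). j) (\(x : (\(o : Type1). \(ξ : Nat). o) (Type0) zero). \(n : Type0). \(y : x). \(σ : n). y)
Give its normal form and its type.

reduced normal form:
  \(j : Type0). \(ρ : Type0). \(g : j). \(x : ρ). g
the term's type:
  Pi (j : Type0). Pi (ρ : Type0). j -> ρ -> j
observation: contracting a beta-redex first, the term normalizes in 3 steps.


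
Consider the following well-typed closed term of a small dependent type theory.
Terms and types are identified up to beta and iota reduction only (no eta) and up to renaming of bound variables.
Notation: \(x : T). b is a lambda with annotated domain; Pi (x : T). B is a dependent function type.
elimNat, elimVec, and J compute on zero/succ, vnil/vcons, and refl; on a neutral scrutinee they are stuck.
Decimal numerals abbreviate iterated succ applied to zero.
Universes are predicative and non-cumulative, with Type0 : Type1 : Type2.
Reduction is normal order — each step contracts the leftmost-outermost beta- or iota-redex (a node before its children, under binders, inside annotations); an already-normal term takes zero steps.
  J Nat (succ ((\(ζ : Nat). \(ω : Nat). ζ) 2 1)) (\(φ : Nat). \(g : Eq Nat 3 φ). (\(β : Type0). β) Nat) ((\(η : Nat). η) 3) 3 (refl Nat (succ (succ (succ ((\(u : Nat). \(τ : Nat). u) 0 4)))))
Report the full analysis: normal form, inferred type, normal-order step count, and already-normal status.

resulting normal form:
  3
type:
  Nat
reduction steps (normal order): 2
already normal: no
first contracted redex: a J iota-redex


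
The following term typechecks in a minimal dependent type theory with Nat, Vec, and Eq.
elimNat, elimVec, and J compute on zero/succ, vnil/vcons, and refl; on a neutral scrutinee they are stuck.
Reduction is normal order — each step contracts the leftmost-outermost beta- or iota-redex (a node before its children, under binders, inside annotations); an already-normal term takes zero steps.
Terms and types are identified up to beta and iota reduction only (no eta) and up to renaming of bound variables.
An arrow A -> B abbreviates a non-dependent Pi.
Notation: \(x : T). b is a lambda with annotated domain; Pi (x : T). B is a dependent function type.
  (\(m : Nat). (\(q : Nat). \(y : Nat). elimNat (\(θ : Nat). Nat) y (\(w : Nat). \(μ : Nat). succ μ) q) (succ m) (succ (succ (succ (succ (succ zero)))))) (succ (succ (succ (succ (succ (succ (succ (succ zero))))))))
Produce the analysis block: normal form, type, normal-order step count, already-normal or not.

reduced normal form:
  succ (succ (succ (succ (succ (succ (succ (succ (succ (succ (succ (succ (succ (succ zero)))))))))))))
the term's type:
  Nat
steps to reach normal form (normal order): 31
started in normal form: no
first contracted redex: a beta-redex


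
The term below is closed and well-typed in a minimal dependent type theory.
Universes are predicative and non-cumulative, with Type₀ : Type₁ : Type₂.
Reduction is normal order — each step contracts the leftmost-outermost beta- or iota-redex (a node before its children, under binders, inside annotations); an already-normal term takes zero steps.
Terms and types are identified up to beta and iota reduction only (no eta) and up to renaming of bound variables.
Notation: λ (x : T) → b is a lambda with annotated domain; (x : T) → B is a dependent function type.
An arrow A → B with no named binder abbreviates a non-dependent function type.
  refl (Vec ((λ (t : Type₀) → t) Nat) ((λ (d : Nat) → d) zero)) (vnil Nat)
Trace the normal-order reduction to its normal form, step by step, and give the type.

normal-order reduction sequence:
  refl (Vec ((λ (t : Type₀) → t) Nat) ((λ (d : Nat) → d) zero)) (vnil Nat)
  ~> refl (Vec Nat ((λ (t : Nat) → t) zero)) (vnil Nat)
  ~> refl (Vec Nat zero) (vnil Nat)
inferred type:
  Eq (Vec Nat zero) (vnil Nat) (vnil Nat)


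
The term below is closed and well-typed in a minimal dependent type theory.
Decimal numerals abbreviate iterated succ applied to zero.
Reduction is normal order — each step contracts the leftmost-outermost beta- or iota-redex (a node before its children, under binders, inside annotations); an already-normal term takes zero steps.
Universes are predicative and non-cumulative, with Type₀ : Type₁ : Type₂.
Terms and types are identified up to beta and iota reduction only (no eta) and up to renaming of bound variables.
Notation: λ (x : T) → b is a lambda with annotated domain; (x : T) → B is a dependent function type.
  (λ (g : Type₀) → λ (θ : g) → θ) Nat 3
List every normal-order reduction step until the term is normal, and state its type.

normal-order reduction:
  (λ (g : Type₀) → λ (θ : g) → θ) Nat 3
  ~> (λ (g : Nat) → g) 3
  ~> 3
type:
  Nat


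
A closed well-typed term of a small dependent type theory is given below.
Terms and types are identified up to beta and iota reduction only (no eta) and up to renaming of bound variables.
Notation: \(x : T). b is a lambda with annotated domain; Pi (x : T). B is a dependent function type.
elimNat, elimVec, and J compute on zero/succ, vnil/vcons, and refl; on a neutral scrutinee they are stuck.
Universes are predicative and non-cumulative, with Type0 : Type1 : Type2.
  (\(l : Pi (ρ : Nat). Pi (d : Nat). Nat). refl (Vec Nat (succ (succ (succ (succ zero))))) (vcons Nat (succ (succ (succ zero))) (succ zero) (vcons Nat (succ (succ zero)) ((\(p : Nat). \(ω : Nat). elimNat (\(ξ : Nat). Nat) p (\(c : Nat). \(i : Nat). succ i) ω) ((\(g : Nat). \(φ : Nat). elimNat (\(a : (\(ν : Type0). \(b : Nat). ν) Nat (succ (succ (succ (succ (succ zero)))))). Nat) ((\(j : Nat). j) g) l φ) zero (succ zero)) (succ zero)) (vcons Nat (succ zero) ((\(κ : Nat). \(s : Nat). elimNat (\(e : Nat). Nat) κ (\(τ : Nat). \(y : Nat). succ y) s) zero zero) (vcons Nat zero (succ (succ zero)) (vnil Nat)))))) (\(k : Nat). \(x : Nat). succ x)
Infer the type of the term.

inferred type:
  Eq (Vec Nat (succ (succ (succ (succ zero))))) (vcons Nat (succ (succ (succ zero))) (succ zero) (vcons Nat (succ (succ zero)) (succ (succ zero)) (vcons Nat (succ zero) zero (vcons Nat zero (succ (succ zero)) (vnil Nat))))) (vcons Nat (succ (succ (succ zero))) (succ zero) (vcons Nat (succ (succ zero)) (succ (succ zero)) (vcons Nat (succ zero) zero (vcons Nat zero (succ (succ zero)) (vnil Nat)))))


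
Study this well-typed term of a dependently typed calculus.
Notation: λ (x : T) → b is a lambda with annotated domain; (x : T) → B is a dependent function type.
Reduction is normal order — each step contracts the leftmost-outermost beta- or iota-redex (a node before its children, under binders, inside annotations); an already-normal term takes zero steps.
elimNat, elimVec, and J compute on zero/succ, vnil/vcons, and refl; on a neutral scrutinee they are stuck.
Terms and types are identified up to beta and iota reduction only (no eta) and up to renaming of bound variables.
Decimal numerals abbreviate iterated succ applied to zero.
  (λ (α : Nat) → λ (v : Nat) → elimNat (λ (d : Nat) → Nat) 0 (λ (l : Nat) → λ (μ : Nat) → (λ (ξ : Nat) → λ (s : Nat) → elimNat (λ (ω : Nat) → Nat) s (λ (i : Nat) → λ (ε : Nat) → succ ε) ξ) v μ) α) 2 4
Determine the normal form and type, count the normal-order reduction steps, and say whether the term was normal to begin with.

resulting normal form:
  8
the term's type:
  Nat
steps to reach normal form (normal order): 39
term was already normal: no
first redex: a beta-redex


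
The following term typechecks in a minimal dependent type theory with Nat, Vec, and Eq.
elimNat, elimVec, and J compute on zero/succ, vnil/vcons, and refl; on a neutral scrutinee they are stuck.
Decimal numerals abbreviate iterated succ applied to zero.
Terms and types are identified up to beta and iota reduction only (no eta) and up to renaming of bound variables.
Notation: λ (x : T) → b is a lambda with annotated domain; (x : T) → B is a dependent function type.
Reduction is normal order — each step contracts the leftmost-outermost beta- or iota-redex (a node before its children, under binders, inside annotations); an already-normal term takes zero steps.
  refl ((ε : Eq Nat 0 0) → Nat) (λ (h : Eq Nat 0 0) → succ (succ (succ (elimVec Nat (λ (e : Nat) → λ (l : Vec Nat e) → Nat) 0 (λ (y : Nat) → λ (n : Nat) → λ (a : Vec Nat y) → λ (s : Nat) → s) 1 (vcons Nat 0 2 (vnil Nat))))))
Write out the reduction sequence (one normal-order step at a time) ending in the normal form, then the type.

normal-order reduction sequence:
  refl ((ε : Eq Nat 0 0) → Nat) (λ (h : Eq Nat 0 0) → succ (succ (succ (elimVec Nat (λ (e : Nat) → λ (l : Vec Nat e) → Nat) 0 (λ (y : Nat) → λ (n : Nat) → λ (a : Vec Nat y) → λ (s : Nat) → s) 1 (vcons Nat 0 2 (vnil Nat))))))
  ~> refl ((ε : Eq Nat 0 0) → Nat) (λ (h : Eq Nat 0 0) → succ (succ (succ ((λ (e : Nat) → λ (l : Nat) → λ (y : Vec Nat e) → λ (n : Nat) → n) 0 2 (vnil Nat) (elimVec Nat (λ (a : Nat) → λ (s : Vec Nat a) → Nat) 0 (λ (q : Nat) → λ (r : Nat) → λ (α : Vec Nat q) → λ (τ : Nat) → τ) 0 (vnil Nat))))))
  ~> refl ((ε : Eq Nat 0 0) → Nat) (λ (h : Eq Nat 0 0) → succ (succ (succ ((λ (e : Nat) → λ (l : Vec Nat 0) → λ (y : Nat) → y) 2 (vnil Nat) (elimVec Nat (λ (n : Nat) → λ (a : Vec Nat n) → Nat) 0 (λ (s : Nat) → λ (q : Nat) → λ (r : Vec Nat s) → λ (α : Nat) → α) 0 (vnil Nat))))))
  ~> refl ((ε : Eq Nat 0 0) → Nat) (λ (h : Eq Nat 0 0) → succ (succ (succ ((λ (e : Vec Nat 0) → λ (l : Nat) → l) (vnil Nat) (elimVec Nat (λ (y : Nat) → λ (n : Vec Nat y) → Nat) 0 (λ (a : Nat) → λ (s : Nat) → λ (q : Vec Nat a) → λ (r : Nat) → r) 0 (vnil Nat))))))
  ~> refl ((ε : Eq Nat 0 0) → Nat) (λ (h : Eq Nat 0 0) → succ (succ (succ ((λ (e : Nat) → e) (elimVec Nat (λ (l : Nat) → λ (y : Vec Nat l) → Nat) 0 (λ (n : Nat) → λ (a : Nat) → λ (s : Vec Nat n) → λ (q : Nat) → q) 0 (vnil Nat))))))
  ~> refl ((ε : Eq Nat 0 0) → Nat) (λ (h : Eq Nat 0 0) → succ (succ (succ (elimVec Nat (λ (e : Nat) → λ (l : Vec Nat e) → Nat) 0 (λ (y : Nat) → λ (n : Nat) → λ (a : Vec Nat y) → λ (s : Nat) → s) 0 (vnil Nat)))))
  ~> refl ((ε : Eq Nat 0 0) → Nat) (λ (h : Eq Nat 0 0) → 3)
type:
  Eq ((ε : Eq Nat 0 0) → Nat) (λ (h : Eq Nat 0 0) → 3) (λ (e : Eq Nat 0 0) → 3)


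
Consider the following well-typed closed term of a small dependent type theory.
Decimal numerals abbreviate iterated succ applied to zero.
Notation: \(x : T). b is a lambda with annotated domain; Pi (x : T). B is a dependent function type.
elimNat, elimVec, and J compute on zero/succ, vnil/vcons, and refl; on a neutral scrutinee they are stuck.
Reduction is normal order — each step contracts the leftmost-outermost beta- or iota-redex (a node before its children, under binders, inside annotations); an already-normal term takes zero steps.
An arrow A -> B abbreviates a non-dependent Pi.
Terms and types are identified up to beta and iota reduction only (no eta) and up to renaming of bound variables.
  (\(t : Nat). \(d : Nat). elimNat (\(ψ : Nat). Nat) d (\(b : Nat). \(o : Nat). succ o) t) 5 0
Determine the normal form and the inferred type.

resulting normal form:
  5
type:
  Nat
observation: 18 normal-order steps normalize the term, beginning with a beta-redex.


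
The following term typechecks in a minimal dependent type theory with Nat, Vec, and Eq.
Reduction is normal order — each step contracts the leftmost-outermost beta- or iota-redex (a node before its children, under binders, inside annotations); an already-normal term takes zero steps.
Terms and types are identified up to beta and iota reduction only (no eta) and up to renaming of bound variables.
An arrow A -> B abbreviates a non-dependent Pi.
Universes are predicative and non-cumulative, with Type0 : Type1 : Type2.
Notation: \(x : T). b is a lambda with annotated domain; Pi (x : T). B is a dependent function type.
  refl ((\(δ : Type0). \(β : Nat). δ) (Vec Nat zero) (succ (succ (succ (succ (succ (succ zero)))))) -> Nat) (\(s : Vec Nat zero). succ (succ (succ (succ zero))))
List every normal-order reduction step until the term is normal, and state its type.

normal-order reduction:
  refl ((\(δ : Type0). \(β : Nat). δ) (Vec Nat zero) (succ (succ (succ (succ (succ (succ zero)))))) -> Nat) (\(s : Vec Nat zero). succ (succ (succ (succ zero))))
  ~> refl ((\(δ : Nat). Vec Nat zero) (succ (succ (succ (succ (succ (succ zero)))))) -> Nat) (\(β : Vec Nat zero). succ (succ (succ (succ zero))))
  ~> refl (Vec Nat zero -> Nat) (\(δ : Vec Nat zero). succ (succ (succ (succ zero))))
inferred type:
  Eq (Vec Nat zero -> Nat) (\(δ : Vec Nat zero). succ (succ (succ (succ zero)))) (\(β : Vec Nat zero). succ (succ (succ (succ zero))))


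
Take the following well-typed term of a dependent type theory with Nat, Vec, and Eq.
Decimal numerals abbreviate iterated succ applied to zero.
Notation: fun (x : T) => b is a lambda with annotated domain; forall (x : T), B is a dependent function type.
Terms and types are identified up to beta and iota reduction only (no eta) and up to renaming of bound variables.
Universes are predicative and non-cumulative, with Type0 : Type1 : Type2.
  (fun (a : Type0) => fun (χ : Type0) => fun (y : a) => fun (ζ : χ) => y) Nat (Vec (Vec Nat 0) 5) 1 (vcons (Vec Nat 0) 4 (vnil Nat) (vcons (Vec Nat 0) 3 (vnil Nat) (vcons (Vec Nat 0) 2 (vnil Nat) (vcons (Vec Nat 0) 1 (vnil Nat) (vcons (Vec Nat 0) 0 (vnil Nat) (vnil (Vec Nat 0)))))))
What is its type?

inferred type:
  Nat


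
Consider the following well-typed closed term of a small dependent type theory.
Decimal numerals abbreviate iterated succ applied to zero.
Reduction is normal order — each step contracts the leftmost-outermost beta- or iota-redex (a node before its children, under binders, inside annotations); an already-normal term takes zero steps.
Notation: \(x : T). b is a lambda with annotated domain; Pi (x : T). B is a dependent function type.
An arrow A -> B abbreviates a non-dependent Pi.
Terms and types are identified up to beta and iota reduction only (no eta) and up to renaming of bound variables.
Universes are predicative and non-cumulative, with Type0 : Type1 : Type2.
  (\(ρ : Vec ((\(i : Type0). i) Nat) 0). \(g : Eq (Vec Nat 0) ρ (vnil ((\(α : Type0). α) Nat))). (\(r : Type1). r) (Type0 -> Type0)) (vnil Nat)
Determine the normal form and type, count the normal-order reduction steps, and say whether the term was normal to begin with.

resulting normal form:
  \(ρ : Eq (Vec Nat 0) (vnil Nat) (vnil Nat)). Type0 -> Type0
the term's type:
  Eq (Vec Nat 0) (vnil Nat) (vnil Nat) -> Type1
normal-order step count: 3
term was already normal: no
first redex: a beta-redex


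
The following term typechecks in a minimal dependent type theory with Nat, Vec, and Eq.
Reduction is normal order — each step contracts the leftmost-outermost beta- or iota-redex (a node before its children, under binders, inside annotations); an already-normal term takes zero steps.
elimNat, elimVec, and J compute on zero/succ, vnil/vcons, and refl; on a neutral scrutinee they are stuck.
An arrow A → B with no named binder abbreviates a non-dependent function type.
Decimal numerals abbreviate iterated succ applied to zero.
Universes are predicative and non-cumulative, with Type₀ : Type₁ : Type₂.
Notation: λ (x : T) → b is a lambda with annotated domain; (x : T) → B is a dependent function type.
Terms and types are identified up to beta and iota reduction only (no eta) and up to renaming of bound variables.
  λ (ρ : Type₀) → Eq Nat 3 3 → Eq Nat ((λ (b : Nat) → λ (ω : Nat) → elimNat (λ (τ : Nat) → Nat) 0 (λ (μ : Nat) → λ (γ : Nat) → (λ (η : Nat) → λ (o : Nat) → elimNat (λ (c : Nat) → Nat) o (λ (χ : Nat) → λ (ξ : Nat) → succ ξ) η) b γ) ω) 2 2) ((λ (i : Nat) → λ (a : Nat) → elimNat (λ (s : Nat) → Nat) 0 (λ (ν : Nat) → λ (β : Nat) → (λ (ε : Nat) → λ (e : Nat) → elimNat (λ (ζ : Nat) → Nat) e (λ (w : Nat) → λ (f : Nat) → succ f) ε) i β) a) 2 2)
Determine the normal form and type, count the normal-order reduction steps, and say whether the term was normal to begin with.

resulting normal form:
  λ (ρ : Type₀) → Eq Nat 3 3 → Eq Nat 4 4
inferred type:
  Type₀ → Type₀
reduction steps (normal order): 54
term was already normal: no
first redex: a beta-redex


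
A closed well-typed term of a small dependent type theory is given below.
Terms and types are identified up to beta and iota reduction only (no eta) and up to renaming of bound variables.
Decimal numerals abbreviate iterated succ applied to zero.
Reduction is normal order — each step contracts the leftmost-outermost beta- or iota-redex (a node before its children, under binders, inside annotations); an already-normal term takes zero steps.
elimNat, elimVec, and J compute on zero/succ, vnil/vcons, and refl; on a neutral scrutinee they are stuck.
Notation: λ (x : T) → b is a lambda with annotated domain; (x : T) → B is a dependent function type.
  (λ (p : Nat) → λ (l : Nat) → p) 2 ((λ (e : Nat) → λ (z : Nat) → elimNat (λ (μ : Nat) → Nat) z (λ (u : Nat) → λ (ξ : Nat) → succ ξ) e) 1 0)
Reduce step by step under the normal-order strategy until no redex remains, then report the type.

normal-order reduction:
  (λ (p : Nat) → λ (l : Nat) → p) 2 ((λ (e : Nat) → λ (z : Nat) → elimNat (λ (μ : Nat) → Nat) z (λ (u : Nat) → λ (ξ : Nat) → succ ξ) e) 1 0)
  ~> (λ (p : Nat) → 2) ((λ (l : Nat) → λ (e : Nat) → elimNat (λ (z : Nat) → Nat) e (λ (μ : Nat) → λ (u : Nat) → succ u) l) 1 0)
  ~> 2
inferred type:
  Nat


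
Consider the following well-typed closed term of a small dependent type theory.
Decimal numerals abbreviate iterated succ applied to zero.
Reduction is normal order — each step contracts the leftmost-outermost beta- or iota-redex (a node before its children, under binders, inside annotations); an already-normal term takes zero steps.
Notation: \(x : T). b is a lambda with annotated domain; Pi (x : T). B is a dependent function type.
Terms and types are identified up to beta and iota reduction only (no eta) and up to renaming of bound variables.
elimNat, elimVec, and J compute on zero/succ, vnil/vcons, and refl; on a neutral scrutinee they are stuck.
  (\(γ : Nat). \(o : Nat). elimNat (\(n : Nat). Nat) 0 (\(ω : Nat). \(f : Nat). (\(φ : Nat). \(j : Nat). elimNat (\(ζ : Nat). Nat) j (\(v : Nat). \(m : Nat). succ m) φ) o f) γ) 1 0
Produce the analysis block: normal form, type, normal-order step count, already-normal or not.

reduced normal form:
  0
the term's type:
  Nat
steps to reach normal form (normal order): 9
already normal: no
first redex: a beta-redex


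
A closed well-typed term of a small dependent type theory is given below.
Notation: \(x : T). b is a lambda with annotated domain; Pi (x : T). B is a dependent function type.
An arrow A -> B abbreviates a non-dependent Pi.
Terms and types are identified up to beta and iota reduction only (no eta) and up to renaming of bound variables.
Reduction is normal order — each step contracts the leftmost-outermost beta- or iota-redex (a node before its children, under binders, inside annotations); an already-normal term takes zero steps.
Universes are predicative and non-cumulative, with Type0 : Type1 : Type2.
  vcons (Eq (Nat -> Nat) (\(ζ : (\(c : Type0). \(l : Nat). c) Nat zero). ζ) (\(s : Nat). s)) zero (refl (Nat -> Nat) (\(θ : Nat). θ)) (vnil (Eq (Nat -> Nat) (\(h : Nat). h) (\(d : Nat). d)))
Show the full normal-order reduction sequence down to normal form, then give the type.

normal-order reduction sequence:
  vcons (Eq (Nat -> Nat) (\(ζ : (\(c : Type0). \(l : Nat). c) Nat zero). ζ) (\(s : Nat). s)) zero (refl (Nat -> Nat) (\(θ : Nat). θ)) (vnil (Eq (Nat -> Nat) (\(h : Nat). h) (\(d : Nat). d)))
  ~> vcons (Eq (Nat -> Nat) (\(ζ : (\(c : Nat). Nat) zero). ζ) (\(l : Nat). l)) zero (refl (Nat -> Nat) (\(s : Nat). s)) (vnil (Eq (Nat -> Nat) (\(θ : Nat). θ) (\(h : Nat). h)))
  ~> vcons (Eq (Nat -> Nat) (\(ζ : Nat). ζ) (\(c : Nat). c)) zero (refl (Nat -> Nat) (\(l : Nat). l)) (vnil (Eq (Nat -> Nat) (\(s : Nat). s) (\(θ : Nat). θ)))
type:
  Vec (Eq (Nat -> Nat) (\(ζ : Nat). ζ) (\(c : Nat). c)) (succ zero)


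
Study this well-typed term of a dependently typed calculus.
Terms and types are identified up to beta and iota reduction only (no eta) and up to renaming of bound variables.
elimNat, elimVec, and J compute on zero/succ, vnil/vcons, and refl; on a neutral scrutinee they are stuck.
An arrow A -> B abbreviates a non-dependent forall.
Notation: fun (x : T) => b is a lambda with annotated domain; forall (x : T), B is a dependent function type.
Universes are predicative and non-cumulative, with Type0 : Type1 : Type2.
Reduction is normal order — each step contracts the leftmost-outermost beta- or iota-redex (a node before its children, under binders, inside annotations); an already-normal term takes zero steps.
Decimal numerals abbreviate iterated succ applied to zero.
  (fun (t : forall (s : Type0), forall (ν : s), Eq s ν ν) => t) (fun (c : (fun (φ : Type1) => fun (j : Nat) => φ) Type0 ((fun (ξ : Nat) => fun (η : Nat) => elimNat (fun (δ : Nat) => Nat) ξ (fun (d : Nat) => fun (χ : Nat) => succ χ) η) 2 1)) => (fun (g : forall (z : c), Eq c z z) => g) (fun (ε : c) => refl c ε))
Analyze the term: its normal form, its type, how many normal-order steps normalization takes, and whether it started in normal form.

resulting normal form:
  fun (t : Type0) => fun (s : t) => refl t s
the term's type:
  forall (t : Type0), forall (s : t), Eq t s s
steps to reach normal form (normal order): 4
already normal: no
first redex: a beta-redex


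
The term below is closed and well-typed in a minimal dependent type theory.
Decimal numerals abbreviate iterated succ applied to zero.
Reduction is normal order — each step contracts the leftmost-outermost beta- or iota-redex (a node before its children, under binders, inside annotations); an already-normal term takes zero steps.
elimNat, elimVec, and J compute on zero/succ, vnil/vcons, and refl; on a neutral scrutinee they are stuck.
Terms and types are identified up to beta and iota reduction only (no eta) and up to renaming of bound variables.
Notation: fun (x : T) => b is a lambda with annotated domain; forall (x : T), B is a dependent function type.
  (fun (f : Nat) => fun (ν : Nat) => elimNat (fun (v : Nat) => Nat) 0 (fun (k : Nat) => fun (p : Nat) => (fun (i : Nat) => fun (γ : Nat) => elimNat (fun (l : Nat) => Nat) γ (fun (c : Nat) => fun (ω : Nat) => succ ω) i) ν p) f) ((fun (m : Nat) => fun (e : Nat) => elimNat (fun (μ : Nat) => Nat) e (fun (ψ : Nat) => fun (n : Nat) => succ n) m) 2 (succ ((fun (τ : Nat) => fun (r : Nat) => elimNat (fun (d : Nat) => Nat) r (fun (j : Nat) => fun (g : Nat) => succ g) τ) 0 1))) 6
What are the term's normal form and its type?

reduced normal form:
  24
type:
  Nat


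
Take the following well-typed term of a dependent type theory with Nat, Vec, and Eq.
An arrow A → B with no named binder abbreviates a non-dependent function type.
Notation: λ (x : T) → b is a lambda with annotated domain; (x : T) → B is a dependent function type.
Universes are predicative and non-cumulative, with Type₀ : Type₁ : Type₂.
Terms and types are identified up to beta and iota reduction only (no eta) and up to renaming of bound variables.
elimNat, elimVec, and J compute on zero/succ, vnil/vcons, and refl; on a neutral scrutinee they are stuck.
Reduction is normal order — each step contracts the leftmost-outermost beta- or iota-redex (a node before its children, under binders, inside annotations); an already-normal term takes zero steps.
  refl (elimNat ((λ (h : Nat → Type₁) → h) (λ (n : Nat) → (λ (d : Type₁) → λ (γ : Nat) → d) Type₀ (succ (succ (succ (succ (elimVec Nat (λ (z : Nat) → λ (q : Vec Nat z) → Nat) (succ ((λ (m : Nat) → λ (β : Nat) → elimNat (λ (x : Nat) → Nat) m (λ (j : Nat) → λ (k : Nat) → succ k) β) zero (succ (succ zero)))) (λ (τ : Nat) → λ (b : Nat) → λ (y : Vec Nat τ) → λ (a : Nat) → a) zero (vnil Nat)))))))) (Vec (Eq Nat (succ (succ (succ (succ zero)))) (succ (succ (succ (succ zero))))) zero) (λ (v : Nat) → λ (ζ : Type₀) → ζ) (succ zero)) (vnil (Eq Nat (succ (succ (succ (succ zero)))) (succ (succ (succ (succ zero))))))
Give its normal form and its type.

resulting normal form:
  refl (Vec (Eq Nat (succ (succ (succ (succ zero)))) (succ (succ (succ (succ zero))))) zero) (vnil (Eq Nat (succ (succ (succ (succ zero)))) (succ (succ (succ (succ zero))))))
the term's type:
  Eq (Vec (Eq Nat (succ (succ (succ (succ zero)))) (succ (succ (succ (succ zero))))) zero) (vnil (Eq Nat (succ (succ (succ (succ zero)))) (succ (succ (succ (succ zero)))))) (vnil (Eq Nat (succ (succ (succ (succ zero)))) (succ (succ (succ (succ zero))))))


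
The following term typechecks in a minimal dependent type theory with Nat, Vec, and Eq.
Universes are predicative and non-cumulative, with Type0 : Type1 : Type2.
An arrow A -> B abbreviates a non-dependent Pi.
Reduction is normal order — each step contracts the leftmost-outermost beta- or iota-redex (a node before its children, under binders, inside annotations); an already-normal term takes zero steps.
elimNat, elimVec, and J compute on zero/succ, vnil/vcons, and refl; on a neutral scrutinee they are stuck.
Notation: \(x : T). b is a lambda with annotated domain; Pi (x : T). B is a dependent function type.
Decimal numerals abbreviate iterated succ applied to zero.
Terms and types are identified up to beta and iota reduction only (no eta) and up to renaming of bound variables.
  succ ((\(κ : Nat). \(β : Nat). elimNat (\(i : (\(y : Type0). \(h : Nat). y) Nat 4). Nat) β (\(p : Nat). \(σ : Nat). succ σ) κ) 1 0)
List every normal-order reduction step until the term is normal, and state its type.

normal-order reduction sequence:
  succ ((\(κ : Nat). \(β : Nat). elimNat (\(i : (\(y : Type0). \(h : Nat). y) Nat 4). Nat) β (\(p : Nat). \(σ : Nat). succ σ) κ) 1 0)
  ~> succ ((\(κ : Nat). elimNat (\(β : (\(i : Type0). \(y : Nat). i) Nat 4). Nat) κ (\(h : Nat). \(p : Nat). succ p) 1) 0)
  ~> succ (elimNat (\(κ : (\(β : Type0). \(i : Nat). β) Nat 4). Nat) 0 (\(y : Nat). \(h : Nat). succ h) 1)
  ~> succ ((\(κ : Nat). \(β : Nat). succ β) 0 (elimNat (\(i : (\(y : Type0). \(h : Nat). y) Nat 4). Nat) 0 (\(p : Nat). \(σ : Nat). succ σ) 0))
  ~> succ ((\(κ : Nat). succ κ) (elimNat (\(β : (\(i : Type0). \(y : Nat). i) Nat 4). Nat) 0 (\(h : Nat). \(p : Nat). succ p) 0))
  ~> succ (succ (elimNat (\(κ : (\(β : Type0). \(i : Nat). β) Nat 4). Nat) 0 (\(y : Nat). \(h : Nat). succ h) 0))
  ~> 2
type:
  Nat


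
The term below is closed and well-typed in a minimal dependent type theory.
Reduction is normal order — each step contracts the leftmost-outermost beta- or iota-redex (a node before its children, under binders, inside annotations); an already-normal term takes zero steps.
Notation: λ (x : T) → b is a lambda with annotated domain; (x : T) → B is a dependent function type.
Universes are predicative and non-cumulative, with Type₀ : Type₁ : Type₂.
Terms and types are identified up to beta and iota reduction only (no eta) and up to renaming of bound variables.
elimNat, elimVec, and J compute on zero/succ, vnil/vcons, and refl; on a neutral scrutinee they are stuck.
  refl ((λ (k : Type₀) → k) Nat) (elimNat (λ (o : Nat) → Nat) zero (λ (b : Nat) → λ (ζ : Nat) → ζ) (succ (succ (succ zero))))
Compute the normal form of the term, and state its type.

resulting normal form:
  refl Nat zero
type:
  Eq Nat zero zero


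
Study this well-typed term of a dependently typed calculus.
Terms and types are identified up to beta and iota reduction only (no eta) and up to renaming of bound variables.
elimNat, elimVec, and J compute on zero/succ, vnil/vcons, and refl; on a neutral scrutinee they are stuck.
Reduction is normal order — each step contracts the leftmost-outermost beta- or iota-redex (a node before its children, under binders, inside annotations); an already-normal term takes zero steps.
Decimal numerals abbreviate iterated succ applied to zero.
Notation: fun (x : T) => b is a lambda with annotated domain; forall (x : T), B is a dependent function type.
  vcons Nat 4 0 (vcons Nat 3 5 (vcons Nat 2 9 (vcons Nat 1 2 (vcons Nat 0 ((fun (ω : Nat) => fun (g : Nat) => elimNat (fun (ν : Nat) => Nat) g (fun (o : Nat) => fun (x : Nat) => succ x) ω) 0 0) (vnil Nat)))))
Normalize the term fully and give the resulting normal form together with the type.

normal form:
  vcons Nat 4 0 (vcons Nat 3 5 (vcons Nat 2 9 (vcons Nat 1 2 (vcons Nat 0 0 (vnil Nat)))))
the term's type:
  Vec Nat 5


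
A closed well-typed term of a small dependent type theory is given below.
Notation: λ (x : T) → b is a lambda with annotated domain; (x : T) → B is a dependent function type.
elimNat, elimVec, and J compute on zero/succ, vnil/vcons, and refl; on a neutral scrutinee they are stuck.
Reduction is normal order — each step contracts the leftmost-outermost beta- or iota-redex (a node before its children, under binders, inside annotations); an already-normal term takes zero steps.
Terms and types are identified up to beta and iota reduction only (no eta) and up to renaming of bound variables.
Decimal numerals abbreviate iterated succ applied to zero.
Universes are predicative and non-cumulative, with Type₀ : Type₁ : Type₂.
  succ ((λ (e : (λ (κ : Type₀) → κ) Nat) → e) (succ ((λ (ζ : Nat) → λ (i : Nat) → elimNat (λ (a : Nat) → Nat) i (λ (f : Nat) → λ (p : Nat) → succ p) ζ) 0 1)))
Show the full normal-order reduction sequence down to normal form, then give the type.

normal-order reduction sequence:
  succ ((λ (e : (λ (κ : Type₀) → κ) Nat) → e) (succ ((λ (ζ : Nat) → λ (i : Nat) → elimNat (λ (a : Nat) → Nat) i (λ (f : Nat) → λ (p : Nat) → succ p) ζ) 0 1)))
  ~> succ (succ ((λ (e : Nat) → λ (κ : Nat) → elimNat (λ (ζ : Nat) → Nat) κ (λ (i : Nat) → λ (a : Nat) → succ a) e) 0 1))
  ~> succ (succ ((λ (e : Nat) → elimNat (λ (κ : Nat) → Nat) e (λ (ζ : Nat) → λ (i : Nat) → succ i) 0) 1))
  ~> succ (succ (elimNat (λ (e : Nat) → Nat) 1 (λ (κ : Nat) → λ (ζ : Nat) → succ ζ) 0))
  ~> 3
inferred type:
  Nat


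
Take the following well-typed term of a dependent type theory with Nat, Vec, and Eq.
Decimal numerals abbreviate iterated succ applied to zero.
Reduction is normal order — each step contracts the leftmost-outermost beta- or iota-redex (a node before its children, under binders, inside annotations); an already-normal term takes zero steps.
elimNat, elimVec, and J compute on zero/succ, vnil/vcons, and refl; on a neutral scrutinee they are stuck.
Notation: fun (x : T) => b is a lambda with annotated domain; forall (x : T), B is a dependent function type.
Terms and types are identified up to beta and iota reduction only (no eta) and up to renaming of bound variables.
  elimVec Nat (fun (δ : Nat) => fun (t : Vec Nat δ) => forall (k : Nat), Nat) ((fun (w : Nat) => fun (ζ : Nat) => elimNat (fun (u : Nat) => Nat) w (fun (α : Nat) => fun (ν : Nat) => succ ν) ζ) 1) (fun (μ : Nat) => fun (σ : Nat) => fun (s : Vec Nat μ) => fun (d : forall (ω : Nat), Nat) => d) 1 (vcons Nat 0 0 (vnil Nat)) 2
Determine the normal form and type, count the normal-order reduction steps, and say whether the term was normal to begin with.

resulting normal form:
  3
inferred type:
  Nat
reduction steps (normal order): 15
started in normal form: no
first redex: an elimVec iota-redex


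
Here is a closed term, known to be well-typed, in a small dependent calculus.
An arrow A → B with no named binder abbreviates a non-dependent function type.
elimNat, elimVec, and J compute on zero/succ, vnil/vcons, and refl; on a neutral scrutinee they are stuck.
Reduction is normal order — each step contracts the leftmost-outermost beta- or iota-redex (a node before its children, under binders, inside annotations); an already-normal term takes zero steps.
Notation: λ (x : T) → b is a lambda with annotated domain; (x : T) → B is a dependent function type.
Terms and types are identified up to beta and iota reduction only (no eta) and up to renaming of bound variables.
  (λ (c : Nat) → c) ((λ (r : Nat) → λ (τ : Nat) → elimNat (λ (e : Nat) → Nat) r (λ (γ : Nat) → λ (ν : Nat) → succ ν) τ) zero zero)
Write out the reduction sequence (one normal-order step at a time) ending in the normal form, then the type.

normal-order reduction:
  (λ (c : Nat) → c) ((λ (r : Nat) → λ (τ : Nat) → elimNat (λ (e : Nat) → Nat) r (λ (γ : Nat) → λ (ν : Nat) → succ ν) τ) zero zero)
  ~> (λ (c : Nat) → λ (r : Nat) → elimNat (λ (τ : Nat) → Nat) c (λ (e : Nat) → λ (γ : Nat) → succ γ) r) zero zero
  ~> (λ (c : Nat) → elimNat (λ (r : Nat) → Nat) zero (λ (τ : Nat) → λ (e : Nat) → succ e) c) zero
  ~> elimNat (λ (c : Nat) → Nat) zero (λ (r : Nat) → λ (τ : Nat) → succ τ) zero
  ~> zero
type:
  Nat
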